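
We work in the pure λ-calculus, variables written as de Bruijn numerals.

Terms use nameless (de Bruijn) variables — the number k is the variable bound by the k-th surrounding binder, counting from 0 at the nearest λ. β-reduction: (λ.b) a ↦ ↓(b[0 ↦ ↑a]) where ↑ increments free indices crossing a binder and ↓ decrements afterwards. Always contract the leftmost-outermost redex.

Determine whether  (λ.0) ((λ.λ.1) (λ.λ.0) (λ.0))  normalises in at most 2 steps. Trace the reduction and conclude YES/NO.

Answer: NO — after 2 steps the term is (λ.λ.λ.0) (λ.0), not yet normal

Working:
  start: (λ.0) ((λ.λ.1) (λ.λ.0) (λ.0))
  →1  (λ.λ.1) (λ.λ.0) (λ.0)
  →2  (λ.λ.λ.0) (λ.0)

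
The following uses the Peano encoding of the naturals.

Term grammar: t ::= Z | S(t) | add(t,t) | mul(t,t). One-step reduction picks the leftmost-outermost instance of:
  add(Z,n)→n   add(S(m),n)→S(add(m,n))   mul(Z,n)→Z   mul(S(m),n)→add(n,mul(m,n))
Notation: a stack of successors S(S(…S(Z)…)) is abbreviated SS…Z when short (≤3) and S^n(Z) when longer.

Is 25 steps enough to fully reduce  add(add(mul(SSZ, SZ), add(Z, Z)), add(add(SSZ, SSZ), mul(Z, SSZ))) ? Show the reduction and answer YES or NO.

Answer: YES — reaches normal form S^6(Z) in 23 ≤ 25 steps

Reduction:
  start: add(add(mul(SSZ, SZ), add(Z, Z)), add(add(SSZ, SSZ), mul(Z, SSZ)))
  →1  add(add(add(SZ, mul(SZ, SZ)), add(Z, Z)), add(add(SSZ, SSZ), mul(Z, SSZ)))
  →2  add(add(S(add(Z, mul(SZ, SZ))), add(Z, Z)), add(add(SSZ, SSZ), mul(Z, SSZ)))
  →3  add(S(add(add(Z, mul(SZ, SZ)), add(Z, Z))), add(add(SSZ, SSZ), mul(Z, SSZ)))
  →4  S(add(add(add(Z, mul(SZ, SZ)), add(Z, Z)), add(add(SSZ, SSZ), mul(Z, SSZ))))
  →5  S(add(add(mul(SZ, SZ), add(Z, Z)), add(add(SSZ, SSZ), mul(Z, SSZ))))
  →6  S(add(add(add(SZ, mul(Z, SZ)), add(Z, Z)), add(add(SSZ, SSZ), mul(Z, SSZ))))
  →7  S(add(add(S(add(Z, mul(Z, SZ))), add(Z, Z)), add(add(SSZ, SSZ), mul(Z, SSZ))))
  →8  S(add(S(add(add(Z, mul(Z, SZ)), add(Z, Z))), add(add(SSZ, SSZ), mul(Z, SSZ))))
  →9  S(S(add(add(add(Z, mul(Z, SZ)), add(Z, Z)), add(add(SSZ, SSZ), mul(Z, SSZ)))))
  →10  S(S(add(add(mul(Z, SZ), add(Z, Z)), add(add(SSZ, SSZ), mul(Z, SSZ)))))
  →11  S(S(add(add(Z, add(Z, Z)), add(add(SSZ, SSZ), mul(Z, SSZ)))))
  →12  S(S(add(add(Z, Z), add(add(SSZ, SSZ), mul(Z, SSZ)))))
  →13  S(S(add(Z, add(add(SSZ, SSZ), mul(Z, SSZ)))))
  →14  S(S(add(add(SSZ, SSZ), mul(Z, SSZ))))
  →15  S(S(add(S(add(SZ, SSZ)), mul(Z, SSZ))))
  →16  S(S(S(add(add(SZ, SSZ), mul(Z, SSZ)))))
  →17  S(S(S(add(S(add(Z, SSZ)), mul(Z, SSZ)))))
  →18  S(S(S(S(add(add(Z, SSZ), mul(Z, SSZ))))))
  →19  S(S(S(S(add(SSZ, mul(Z, SSZ))))))
  →20  S(S(S(S(S(add(SZ, mul(Z, SSZ)))))))
  →21  S(S(S(S(S(S(add(Z, mul(Z, SSZ))))))))
  →22  S(S(S(S(S(S(mul(Z, SSZ)))))))
  →23  S^6(Z)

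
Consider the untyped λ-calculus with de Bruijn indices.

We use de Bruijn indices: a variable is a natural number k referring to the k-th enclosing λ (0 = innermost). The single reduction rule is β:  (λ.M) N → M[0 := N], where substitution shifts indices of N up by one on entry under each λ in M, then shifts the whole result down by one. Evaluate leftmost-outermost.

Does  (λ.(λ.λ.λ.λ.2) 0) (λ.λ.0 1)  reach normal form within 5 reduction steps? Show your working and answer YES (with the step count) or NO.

  start: (λ.(λ.λ.λ.λ.2) 0) (λ.λ.0 1)
  →1  (λ.λ.λ.λ.2) (λ.λ.0 1)
  →2  λ.λ.λ.2

Answer: YES — reaches normal form λ.λ.λ.2 in 2 ≤ 5 steps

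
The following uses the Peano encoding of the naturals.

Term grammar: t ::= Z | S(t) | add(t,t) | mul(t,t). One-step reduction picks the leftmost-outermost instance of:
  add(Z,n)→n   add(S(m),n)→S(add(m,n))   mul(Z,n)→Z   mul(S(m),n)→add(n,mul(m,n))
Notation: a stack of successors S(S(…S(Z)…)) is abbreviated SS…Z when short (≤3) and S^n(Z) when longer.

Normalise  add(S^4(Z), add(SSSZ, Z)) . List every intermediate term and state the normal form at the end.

  start: add(S^4(Z), add(SSSZ, Z))
  [1] S(add(SSSZ, add(SSSZ, Z)))
  [2] S(S(add(SSZ, add(SSSZ, Z))))
  [3] S(S(S(add(SZ, add(SSSZ, Z)))))
  [4] S(S(S(S(add(Z, add(SSSZ, Z))))))
  [5] S(S(S(S(add(SSSZ, Z)))))
  [6] S(S(S(S(S(add(SSZ, Z))))))
  [7] S(S(S(S(S(S(add(SZ, Z)))))))
  [8] S(S(S(S(S(S(S(add(Z, Z))))))))
  [9] S^7(Z)

Answer: normal form = S^7(Z)  (in 9 steps)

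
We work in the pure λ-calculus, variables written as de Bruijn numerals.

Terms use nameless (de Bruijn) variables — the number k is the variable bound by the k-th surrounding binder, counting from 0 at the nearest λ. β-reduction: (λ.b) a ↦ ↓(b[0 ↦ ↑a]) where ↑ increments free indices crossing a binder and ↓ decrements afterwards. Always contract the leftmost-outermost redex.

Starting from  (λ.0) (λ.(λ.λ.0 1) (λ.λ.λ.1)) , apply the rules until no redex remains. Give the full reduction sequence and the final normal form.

  start: (λ.0) (λ.(λ.λ.0 1) (λ.λ.λ.1))
  step 1: λ.(λ.λ.0 1) (λ.λ.λ.1)
  step 2: λ.λ.0 (λ.λ.λ.1)

Answer: normal form = λ.λ.0 (λ.λ.λ.1)  (in 2 steps)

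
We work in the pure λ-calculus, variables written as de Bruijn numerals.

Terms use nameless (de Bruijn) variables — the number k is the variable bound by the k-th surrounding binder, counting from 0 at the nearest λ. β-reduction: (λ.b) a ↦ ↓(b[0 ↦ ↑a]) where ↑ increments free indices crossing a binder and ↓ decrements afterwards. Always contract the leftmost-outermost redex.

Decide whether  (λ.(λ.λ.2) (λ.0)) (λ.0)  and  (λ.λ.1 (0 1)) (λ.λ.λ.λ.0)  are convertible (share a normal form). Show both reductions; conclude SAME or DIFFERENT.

Answer: DIFFERENT — A ⇓ λ.λ.0, B ⇓ λ.λ.λ.λ.0

Derivation:
Term A:
  start: (λ.(λ.λ.2) (λ.0)) (λ.0)
  →1  (λ.λ.λ.0) (λ.0)
  →2  λ.λ.0

Term B:
  start: (λ.λ.1 (0 1)) (λ.λ.λ.λ.0)
  →1  λ.(λ.λ.λ.λ.0) (0 (λ.λ.λ.λ.0))
  →2  λ.λ.λ.λ.0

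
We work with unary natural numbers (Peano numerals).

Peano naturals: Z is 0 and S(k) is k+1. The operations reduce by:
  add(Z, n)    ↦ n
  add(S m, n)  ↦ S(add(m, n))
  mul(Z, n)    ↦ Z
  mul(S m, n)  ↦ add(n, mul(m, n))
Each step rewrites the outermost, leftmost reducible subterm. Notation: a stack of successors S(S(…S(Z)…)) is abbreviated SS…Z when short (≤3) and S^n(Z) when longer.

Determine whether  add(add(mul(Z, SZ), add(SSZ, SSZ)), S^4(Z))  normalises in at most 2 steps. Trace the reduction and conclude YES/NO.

  start: add(add(mul(Z, SZ), add(SSZ, SSZ)), S^4(Z))
  →1  add(add(Z, add(SSZ, SSZ)), S^4(Z))
  →2  add(add(SSZ, SSZ), S^4(Z))

Answer: NO — after 2 steps the term is add(add(SSZ, SSZ), S^4(Z)), not yet normal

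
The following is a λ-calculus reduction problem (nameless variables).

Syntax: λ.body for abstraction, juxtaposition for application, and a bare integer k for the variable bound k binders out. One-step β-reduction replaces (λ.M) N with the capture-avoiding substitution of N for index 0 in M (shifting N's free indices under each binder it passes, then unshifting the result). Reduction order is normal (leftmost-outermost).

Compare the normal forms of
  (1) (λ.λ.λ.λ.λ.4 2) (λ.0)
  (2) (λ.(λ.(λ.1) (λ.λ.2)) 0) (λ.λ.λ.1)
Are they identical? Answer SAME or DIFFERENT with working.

Answer: DIFFERENT — A ⇓ λ.λ.λ.λ.2, B ⇓ λ.λ.λ.1

Reduction:
Term A:
  start: (λ.λ.λ.λ.λ.4 2) (λ.0)
  →1  λ.λ.λ.λ.(λ.0) 2
  →2  λ.λ.λ.λ.2

Term B:
  start: (λ.(λ.(λ.1) (λ.λ.2)) 0) (λ.λ.λ.1)
  →1  (λ.(λ.1) (λ.λ.2)) (λ.λ.λ.1)
  →2  (λ.λ.λ.λ.1) (λ.λ.λ.λ.λ.1)
  →3  λ.λ.λ.1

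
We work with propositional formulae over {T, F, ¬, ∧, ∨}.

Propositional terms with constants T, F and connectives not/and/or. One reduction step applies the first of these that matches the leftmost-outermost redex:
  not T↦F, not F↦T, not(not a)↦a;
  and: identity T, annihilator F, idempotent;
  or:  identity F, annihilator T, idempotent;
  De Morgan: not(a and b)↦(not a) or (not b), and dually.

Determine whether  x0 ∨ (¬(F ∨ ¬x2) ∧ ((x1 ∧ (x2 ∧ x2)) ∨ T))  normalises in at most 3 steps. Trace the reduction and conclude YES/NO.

Answer: NO — after 3 steps the term is x0 ∨ (¬¬x2 ∧ ((x1 ∧ (x2 ∧ x2)) ∨ T)), not yet normal

Working:
  start: x0 ∨ (¬(F ∨ ¬x2) ∧ ((x1 ∧ (x2 ∧ x2)) ∨ T))
  →1  x0 ∨ ((¬F ∧ ¬¬x2) ∧ ((x1 ∧ (x2 ∧ x2)) ∨ T))
  →2  x0 ∨ ((T ∧ ¬¬x2) ∧ ((x1 ∧ (x2 ∧ x2)) ∨ T))
  →3  x0 ∨ (¬¬x2 ∧ ((x1 ∧ (x2 ∧ x2)) ∨ T))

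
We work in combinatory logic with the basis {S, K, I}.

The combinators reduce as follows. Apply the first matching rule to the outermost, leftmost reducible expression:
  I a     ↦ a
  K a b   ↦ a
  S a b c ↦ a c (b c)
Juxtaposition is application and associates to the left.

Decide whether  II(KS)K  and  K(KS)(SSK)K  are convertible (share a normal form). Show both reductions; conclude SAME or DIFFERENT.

Answer: SAME — A ⇓ S, B ⇓ S

Working:
Term A:
  start: II(KS)K
  →1  I(KS)K
  →2  KSK
  →3  S

Term B:
  start: K(KS)(SSK)K
  →1  KSK
  →2  S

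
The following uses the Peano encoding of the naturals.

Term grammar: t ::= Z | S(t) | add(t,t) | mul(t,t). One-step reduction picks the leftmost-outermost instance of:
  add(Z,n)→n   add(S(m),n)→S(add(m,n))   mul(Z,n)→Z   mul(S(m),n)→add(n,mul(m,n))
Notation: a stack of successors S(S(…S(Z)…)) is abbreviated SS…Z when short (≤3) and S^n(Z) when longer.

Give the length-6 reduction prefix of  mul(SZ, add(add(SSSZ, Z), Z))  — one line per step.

Answer: after 6 steps: S(add(S(add(add(SZ, Z), Z)), mul(Z, add(add(SSSZ, Z), Z))))

Reduction:
  start: mul(SZ, add(add(SSSZ, Z), Z))
  step 1: add(add(add(SSSZ, Z), Z), mul(Z, add(add(SSSZ, Z), Z)))
  step 2: add(add(S(add(SSZ, Z)), Z), mul(Z, add(add(SSSZ, Z), Z)))
  step 3: add(S(add(add(SSZ, Z), Z)), mul(Z, add(add(SSSZ, Z), Z)))
  step 4: S(add(add(add(SSZ, Z), Z), mul(Z, add(add(SSSZ, Z), Z))))
  step 5: S(add(add(S(add(SZ, Z)), Z), mul(Z, add(add(SSSZ, Z), Z))))
  step 6: S(add(S(add(add(SZ, Z), Z)), mul(Z, add(add(SSSZ, Z), Z))))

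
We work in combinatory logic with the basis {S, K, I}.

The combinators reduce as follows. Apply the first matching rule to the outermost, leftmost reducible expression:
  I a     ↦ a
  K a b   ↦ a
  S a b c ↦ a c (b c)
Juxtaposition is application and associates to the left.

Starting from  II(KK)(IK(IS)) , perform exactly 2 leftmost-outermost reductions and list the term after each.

Answer: after 2 steps: KK(IK(IS))

Reduction:
  start: II(KK)(IK(IS))
  [1] I(KK)(IK(IS))
  [2] KK(IK(IS))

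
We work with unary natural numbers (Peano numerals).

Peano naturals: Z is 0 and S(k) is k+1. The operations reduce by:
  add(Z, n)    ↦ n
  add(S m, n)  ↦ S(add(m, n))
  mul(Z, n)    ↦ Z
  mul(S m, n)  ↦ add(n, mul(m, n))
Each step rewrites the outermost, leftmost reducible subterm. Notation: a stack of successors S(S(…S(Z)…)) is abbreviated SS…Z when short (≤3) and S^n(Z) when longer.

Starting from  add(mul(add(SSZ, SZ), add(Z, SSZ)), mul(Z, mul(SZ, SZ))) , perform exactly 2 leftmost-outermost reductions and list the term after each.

  start: add(mul(add(SSZ, SZ), add(Z, SSZ)), mul(Z, mul(SZ, SZ)))
  →1  add(mul(S(add(SZ, SZ)), add(Z, SSZ)), mul(Z, mul(SZ, SZ)))
  →2  add(add(add(Z, SSZ), mul(add(SZ, SZ), add(Z, SSZ))), mul(Z, mul(SZ, SZ)))

Answer: after 2 steps: add(add(add(Z, SSZ), mul(add(SZ, SZ), add(Z, SSZ))), mul(Z, mul(SZ, SZ)))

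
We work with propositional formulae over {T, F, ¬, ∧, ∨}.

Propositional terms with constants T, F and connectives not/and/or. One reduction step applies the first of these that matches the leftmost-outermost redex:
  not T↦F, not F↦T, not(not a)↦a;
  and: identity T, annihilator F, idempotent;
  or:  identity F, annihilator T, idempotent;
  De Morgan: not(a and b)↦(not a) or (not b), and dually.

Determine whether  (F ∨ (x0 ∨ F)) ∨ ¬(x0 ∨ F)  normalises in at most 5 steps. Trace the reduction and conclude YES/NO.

Answer: YES — reaches normal form x0 ∨ ¬x0 in 5 ≤ 5 steps

Derivation:
  start: (F ∨ (x0 ∨ F)) ∨ ¬(x0 ∨ F)
  →1  (x0 ∨ F) ∨ ¬(x0 ∨ F)
  →2  x0 ∨ ¬(x0 ∨ F)
  →3  x0 ∨ (¬x0 ∧ ¬F)
  →4  x0 ∨ (¬x0 ∧ T)
  →5  x0 ∨ ¬x0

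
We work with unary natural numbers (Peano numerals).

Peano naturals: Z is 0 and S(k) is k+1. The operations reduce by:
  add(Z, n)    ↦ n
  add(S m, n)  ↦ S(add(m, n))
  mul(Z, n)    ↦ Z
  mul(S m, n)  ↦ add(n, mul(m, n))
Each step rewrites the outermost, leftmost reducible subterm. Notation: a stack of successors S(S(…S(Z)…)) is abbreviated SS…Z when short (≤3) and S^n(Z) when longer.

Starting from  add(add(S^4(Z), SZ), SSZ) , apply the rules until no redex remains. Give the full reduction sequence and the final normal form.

  start: add(add(S^4(Z), SZ), SSZ)
  [1] add(S(add(SSSZ, SZ)), SSZ)
  [2] S(add(add(SSSZ, SZ), SSZ))
  [3] S(add(S(add(SSZ, SZ)), SSZ))
  [4] S(S(add(add(SSZ, SZ), SSZ)))
  [5] S(S(add(S(add(SZ, SZ)), SSZ)))
  [6] S(S(S(add(add(SZ, SZ), SSZ))))
  [7] S(S(S(add(S(add(Z, SZ)), SSZ))))
  [8] S(S(S(S(add(add(Z, SZ), SSZ)))))
  [9] S(S(S(S(add(SZ, SSZ)))))
  [10] S(S(S(S(S(add(Z, SSZ))))))
  [11] S^7(Z)

Answer: normal form = S^7(Z)  (in 11 steps)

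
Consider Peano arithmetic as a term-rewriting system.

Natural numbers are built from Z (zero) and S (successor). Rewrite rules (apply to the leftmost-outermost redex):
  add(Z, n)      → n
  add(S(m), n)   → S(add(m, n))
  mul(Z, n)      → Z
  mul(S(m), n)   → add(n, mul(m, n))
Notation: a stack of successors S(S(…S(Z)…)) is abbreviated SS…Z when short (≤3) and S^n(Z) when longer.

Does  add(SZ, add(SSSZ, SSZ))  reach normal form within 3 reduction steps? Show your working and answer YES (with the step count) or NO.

Answer: NO — after 3 steps the term is S(S(add(SSZ, SSZ))), not yet normal

Reduction:
  start: add(SZ, add(SSSZ, SSZ))
  step 1: S(add(Z, add(SSSZ, SSZ)))
  step 2: S(add(SSSZ, SSZ))
  step 3: S(S(add(SSZ, SSZ)))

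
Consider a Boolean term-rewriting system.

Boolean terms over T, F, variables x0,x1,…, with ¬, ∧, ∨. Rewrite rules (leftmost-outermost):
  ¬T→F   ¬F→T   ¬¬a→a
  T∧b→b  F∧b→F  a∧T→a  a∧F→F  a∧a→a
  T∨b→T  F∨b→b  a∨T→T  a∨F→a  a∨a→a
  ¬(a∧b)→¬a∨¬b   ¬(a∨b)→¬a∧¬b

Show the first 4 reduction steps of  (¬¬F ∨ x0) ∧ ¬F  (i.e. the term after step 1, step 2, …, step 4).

Answer: after 4 steps: x0

Working:
  start: (¬¬F ∨ x0) ∧ ¬F
  →1  (F ∨ x0) ∧ ¬F
  →2  x0 ∧ ¬F
  →3  x0 ∧ T
  →4  x0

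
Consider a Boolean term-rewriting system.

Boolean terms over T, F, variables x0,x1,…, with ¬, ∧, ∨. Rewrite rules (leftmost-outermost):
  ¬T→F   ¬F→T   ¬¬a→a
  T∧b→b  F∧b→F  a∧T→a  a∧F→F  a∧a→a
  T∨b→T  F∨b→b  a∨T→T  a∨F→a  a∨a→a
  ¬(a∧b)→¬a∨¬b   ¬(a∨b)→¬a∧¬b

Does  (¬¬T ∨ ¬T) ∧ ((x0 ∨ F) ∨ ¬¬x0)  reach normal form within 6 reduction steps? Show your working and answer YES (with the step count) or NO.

  start: (¬¬T ∨ ¬T) ∧ ((x0 ∨ F) ∨ ¬¬x0)
  step 1: (T ∨ ¬T) ∧ ((x0 ∨ F) ∨ ¬¬x0)
  step 2: T ∧ ((x0 ∨ F) ∨ ¬¬x0)
  step 3: (x0 ∨ F) ∨ ¬¬x0
  step 4: x0 ∨ ¬¬x0
  step 5: x0 ∨ x0
  step 6: x0

Answer: YES — reaches normal form x0 in 6 ≤ 6 steps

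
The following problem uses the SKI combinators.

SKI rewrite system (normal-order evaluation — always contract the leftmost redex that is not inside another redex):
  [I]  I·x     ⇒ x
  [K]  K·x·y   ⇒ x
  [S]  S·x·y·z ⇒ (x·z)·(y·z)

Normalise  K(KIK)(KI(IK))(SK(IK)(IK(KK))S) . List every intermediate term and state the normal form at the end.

Answer: normal form = KK  (in 7 steps)

Reduction:
  start: K(KIK)(KI(IK))(SK(IK)(IK(KK))S)
  →1  KIK(SK(IK)(IK(KK))S)
  →2  I(SK(IK)(IK(KK))S)
  →3  SK(IK)(IK(KK))S
  →4  K(IK(KK))(IK(IK(KK)))S
  →5  IK(KK)S
  →6  K(KK)S
  →7  KK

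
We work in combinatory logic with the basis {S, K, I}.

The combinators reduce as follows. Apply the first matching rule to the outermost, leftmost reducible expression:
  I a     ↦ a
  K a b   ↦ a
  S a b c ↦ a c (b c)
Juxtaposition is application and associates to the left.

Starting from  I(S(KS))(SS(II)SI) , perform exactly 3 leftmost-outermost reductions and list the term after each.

  start: I(S(KS))(SS(II)SI)
  [1] S(KS)(SS(II)SI)
  [2] S(KS)(SS(IIS)I)
  [3] S(KS)(SI(IISI))

Answer: after 3 steps: S(KS)(SI(IISI))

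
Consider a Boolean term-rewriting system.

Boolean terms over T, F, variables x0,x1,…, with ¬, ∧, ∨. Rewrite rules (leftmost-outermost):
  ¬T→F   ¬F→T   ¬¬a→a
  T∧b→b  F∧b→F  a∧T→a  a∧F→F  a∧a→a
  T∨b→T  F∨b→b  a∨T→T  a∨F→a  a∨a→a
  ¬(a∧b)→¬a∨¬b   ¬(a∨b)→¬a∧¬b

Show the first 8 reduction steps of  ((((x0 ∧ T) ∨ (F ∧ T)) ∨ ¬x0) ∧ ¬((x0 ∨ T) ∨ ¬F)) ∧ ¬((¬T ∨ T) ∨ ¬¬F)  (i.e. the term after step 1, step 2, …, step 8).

Answer: after 8 steps: ((x0 ∨ ¬x0) ∧ F) ∧ ¬((¬T ∨ T) ∨ ¬¬F)

Working:
  start: ((((x0 ∧ T) ∨ (F ∧ T)) ∨ ¬x0) ∧ ¬((x0 ∨ T) ∨ ¬F)) ∧ ¬((¬T ∨ T) ∨ ¬¬F)
  [1] (((x0 ∨ (F ∧ T)) ∨ ¬x0) ∧ ¬((x0 ∨ T) ∨ ¬F)) ∧ ¬((¬T ∨ T) ∨ ¬¬F)
  [2] (((x0 ∨ F) ∨ ¬x0) ∧ ¬((x0 ∨ T) ∨ ¬F)) ∧ ¬((¬T ∨ T) ∨ ¬¬F)
  [3] ((x0 ∨ ¬x0) ∧ ¬((x0 ∨ T) ∨ ¬F)) ∧ ¬((¬T ∨ T) ∨ ¬¬F)
  [4] ((x0 ∨ ¬x0) ∧ (¬(x0 ∨ T) ∧ ¬¬F)) ∧ ¬((¬T ∨ T) ∨ ¬¬F)
  [5] ((x0 ∨ ¬x0) ∧ ((¬x0 ∧ ¬T) ∧ ¬¬F)) ∧ ¬((¬T ∨ T) ∨ ¬¬F)
  [6] ((x0 ∨ ¬x0) ∧ ((¬x0 ∧ F) ∧ ¬¬F)) ∧ ¬((¬T ∨ T) ∨ ¬¬F)
  [7] ((x0 ∨ ¬x0) ∧ (F ∧ ¬¬F)) ∧ ¬((¬T ∨ T) ∨ ¬¬F)
  [8] ((x0 ∨ ¬x0) ∧ F) ∧ ¬((¬T ∨ T) ∨ ¬¬F)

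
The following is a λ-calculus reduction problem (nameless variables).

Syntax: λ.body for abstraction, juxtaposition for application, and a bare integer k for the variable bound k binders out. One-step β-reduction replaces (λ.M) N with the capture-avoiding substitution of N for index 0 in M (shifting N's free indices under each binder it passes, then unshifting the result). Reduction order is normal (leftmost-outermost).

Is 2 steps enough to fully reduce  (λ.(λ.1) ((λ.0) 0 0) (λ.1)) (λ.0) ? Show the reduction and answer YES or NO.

Answer: NO — after 2 steps the term is (λ.0) (λ.λ.0), not yet normal

Reduction:
  start: (λ.(λ.1) ((λ.0) 0 0) (λ.1)) (λ.0)
  step 1: (λ.λ.0) ((λ.0) (λ.0) (λ.0)) (λ.λ.0)
  step 2: (λ.0) (λ.λ.0)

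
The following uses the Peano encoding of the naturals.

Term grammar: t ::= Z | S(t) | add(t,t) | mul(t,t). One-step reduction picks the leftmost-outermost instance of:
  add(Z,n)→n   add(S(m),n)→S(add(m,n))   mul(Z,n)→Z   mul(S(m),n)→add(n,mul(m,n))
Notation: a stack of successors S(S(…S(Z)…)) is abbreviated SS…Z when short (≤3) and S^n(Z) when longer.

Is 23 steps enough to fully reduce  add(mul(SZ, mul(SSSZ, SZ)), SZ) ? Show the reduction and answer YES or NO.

  start: add(mul(SZ, mul(SSSZ, SZ)), SZ)
  step 1: add(add(mul(SSSZ, SZ), mul(Z, mul(SSSZ, SZ))), SZ)
  step 2: add(add(add(SZ, mul(SSZ, SZ)), mul(Z, mul(SSSZ, SZ))), SZ)
  step 3: add(add(S(add(Z, mul(SSZ, SZ))), mul(Z, mul(SSSZ, SZ))), SZ)
  step 4: add(S(add(add(Z, mul(SSZ, SZ)), mul(Z, mul(SSSZ, SZ)))), SZ)
  step 5: S(add(add(add(Z, mul(SSZ, SZ)), mul(Z, mul(SSSZ, SZ))), SZ))
  step 6: S(add(add(mul(SSZ, SZ), mul(Z, mul(SSSZ, SZ))), SZ))
  step 7: S(add(add(add(SZ, mul(SZ, SZ)), mul(Z, mul(SSSZ, SZ))), SZ))
  step 8: S(add(add(S(add(Z, mul(SZ, SZ))), mul(Z, mul(SSSZ, SZ))), SZ))
  step 9: S(add(S(add(add(Z, mul(SZ, SZ)), mul(Z, mul(SSSZ, SZ)))), SZ))
  step 10: S(S(add(add(add(Z, mul(SZ, SZ)), mul(Z, mul(SSSZ, SZ))), SZ)))
  step 11: S(S(add(add(mul(SZ, SZ), mul(Z, mul(SSSZ, SZ))), SZ)))
  step 12: S(S(add(add(add(SZ, mul(Z, SZ)), mul(Z, mul(SSSZ, SZ))), SZ)))
  step 13: S(S(add(add(S(add(Z, mul(Z, SZ))), mul(Z, mul(SSSZ, SZ))), SZ)))
  step 14: S(S(add(S(add(add(Z, mul(Z, SZ)), mul(Z, mul(SSSZ, SZ)))), SZ)))
  step 15: S(S(S(add(add(add(Z, mul(Z, SZ)), mul(Z, mul(SSSZ, SZ))), SZ))))
  step 16: S(S(S(add(add(mul(Z, SZ), mul(Z, mul(SSSZ, SZ))), SZ))))
  step 17: S(S(S(add(add(Z, mul(Z, mul(SSSZ, SZ))), SZ))))
  step 18: S(S(S(add(mul(Z, mul(SSSZ, SZ)), SZ))))
  step 19: S(S(S(add(Z, SZ))))
  step 20: S^4(Z)

Answer: YES — reaches normal form S^4(Z) in 20 ≤ 23 steps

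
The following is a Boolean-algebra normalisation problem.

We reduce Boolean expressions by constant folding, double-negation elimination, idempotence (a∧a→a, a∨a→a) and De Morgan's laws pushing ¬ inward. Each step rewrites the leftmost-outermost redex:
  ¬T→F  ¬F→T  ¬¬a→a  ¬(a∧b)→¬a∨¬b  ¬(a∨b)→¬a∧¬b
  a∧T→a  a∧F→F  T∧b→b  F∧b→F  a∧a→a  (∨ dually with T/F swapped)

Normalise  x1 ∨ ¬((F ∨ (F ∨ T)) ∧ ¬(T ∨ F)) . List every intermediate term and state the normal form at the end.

Answer: normal form = T  (in 12 steps)

Working:
  start: x1 ∨ ¬((F ∨ (F ∨ T)) ∧ ¬(T ∨ F))
  [1] x1 ∨ (¬(F ∨ (F ∨ T)) ∨ ¬¬(T ∨ F))
  [2] x1 ∨ ((¬F ∧ ¬(F ∨ T)) ∨ ¬¬(T ∨ F))
  [3] x1 ∨ ((T ∧ ¬(F ∨ T)) ∨ ¬¬(T ∨ F))
  [4] x1 ∨ (¬(F ∨ T) ∨ ¬¬(T ∨ F))
  [5] x1 ∨ ((¬F ∧ ¬T) ∨ ¬¬(T ∨ F))
  [6] x1 ∨ ((T ∧ ¬T) ∨ ¬¬(T ∨ F))
  [7] x1 ∨ (¬T ∨ ¬¬(T ∨ F))
  [8] x1 ∨ (F ∨ ¬¬(T ∨ F))
  [9] x1 ∨ ¬¬(T ∨ F)
  [10] x1 ∨ (T ∨ F)
  [11] x1 ∨ T
  [12] T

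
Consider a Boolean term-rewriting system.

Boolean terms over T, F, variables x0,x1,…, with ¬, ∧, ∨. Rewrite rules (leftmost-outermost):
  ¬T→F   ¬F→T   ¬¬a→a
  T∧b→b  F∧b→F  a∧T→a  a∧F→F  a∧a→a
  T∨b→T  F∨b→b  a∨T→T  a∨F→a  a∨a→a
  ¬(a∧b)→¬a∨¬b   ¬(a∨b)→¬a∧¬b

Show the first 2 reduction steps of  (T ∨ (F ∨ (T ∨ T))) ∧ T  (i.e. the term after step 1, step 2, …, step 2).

Answer: after 2 steps: T

Derivation:
  start: (T ∨ (F ∨ (T ∨ T))) ∧ T
  →1  T ∨ (F ∨ (T ∨ T))
  →2  T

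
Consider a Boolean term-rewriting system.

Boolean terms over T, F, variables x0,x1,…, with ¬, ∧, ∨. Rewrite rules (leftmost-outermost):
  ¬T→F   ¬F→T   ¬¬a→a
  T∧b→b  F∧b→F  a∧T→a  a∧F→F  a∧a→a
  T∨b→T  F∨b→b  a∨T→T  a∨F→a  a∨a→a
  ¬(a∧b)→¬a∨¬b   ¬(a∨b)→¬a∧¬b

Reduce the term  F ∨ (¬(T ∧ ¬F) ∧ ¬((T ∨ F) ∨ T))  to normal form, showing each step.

Answer: normal form = F  (in 6 steps)

Reduction:
  start: F ∨ (¬(T ∧ ¬F) ∧ ¬((T ∨ F) ∨ T))
  [1] ¬(T ∧ ¬F) ∧ ¬((T ∨ F) ∨ T)
  [2] (¬T ∨ ¬¬F) ∧ ¬((T ∨ F) ∨ T)
  [3] (F ∨ ¬¬F) ∧ ¬((T ∨ F) ∨ T)
  [4] ¬¬F ∧ ¬((T ∨ F) ∨ T)
  [5] F ∧ ¬((T ∨ F) ∨ T)
  [6] F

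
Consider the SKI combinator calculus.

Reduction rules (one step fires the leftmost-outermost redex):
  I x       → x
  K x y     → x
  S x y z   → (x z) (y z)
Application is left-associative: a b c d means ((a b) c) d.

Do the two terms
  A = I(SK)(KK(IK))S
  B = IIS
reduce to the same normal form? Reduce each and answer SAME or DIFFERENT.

Answer: SAME — A ⇓ S, B ⇓ S

Working:
Term A:
  start: I(SK)(KK(IK))S
  [1] SK(KK(IK))S
  [2] KS(KK(IK)S)
  [3] S

Term B:
  start: IIS
  [1] IS
  [2] S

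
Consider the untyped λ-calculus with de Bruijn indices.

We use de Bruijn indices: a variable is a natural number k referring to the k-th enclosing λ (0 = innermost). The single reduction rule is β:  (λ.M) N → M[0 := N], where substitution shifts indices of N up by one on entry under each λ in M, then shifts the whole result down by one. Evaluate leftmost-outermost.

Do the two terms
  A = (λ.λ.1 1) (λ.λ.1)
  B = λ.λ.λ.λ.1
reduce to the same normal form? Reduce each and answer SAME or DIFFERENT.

Term A:
  start: (λ.λ.1 1) (λ.λ.1)
  [1] λ.(λ.λ.1) (λ.λ.1)
  [2] λ.λ.λ.λ.1

Term B:
  start: λ.λ.λ.λ.1

Answer: SAME — A ⇓ λ.λ.λ.λ.1, B ⇓ λ.λ.λ.λ.1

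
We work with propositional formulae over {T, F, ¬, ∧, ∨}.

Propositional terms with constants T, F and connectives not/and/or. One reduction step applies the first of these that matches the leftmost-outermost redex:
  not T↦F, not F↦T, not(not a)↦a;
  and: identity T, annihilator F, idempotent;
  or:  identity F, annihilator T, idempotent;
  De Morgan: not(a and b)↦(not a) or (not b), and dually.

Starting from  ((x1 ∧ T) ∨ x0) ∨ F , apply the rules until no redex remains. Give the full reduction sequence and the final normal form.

Answer: normal form = x1 ∨ x0  (in 2 steps)

Working:
  start: ((x1 ∧ T) ∨ x0) ∨ F
  [1] (x1 ∧ T) ∨ x0
  [2] x1 ∨ x0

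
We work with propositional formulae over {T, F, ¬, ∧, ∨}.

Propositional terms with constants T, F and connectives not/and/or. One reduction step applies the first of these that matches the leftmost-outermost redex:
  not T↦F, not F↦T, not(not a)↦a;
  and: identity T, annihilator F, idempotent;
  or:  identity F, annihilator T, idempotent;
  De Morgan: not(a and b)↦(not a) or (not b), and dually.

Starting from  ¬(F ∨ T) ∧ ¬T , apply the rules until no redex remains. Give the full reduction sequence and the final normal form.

Answer: normal form = F  (in 5 steps)

Derivation:
  start: ¬(F ∨ T) ∧ ¬T
  step 1: (¬F ∧ ¬T) ∧ ¬T
  step 2: (T ∧ ¬T) ∧ ¬T
  step 3: ¬T ∧ ¬T
  step 4: ¬T
  step 5: F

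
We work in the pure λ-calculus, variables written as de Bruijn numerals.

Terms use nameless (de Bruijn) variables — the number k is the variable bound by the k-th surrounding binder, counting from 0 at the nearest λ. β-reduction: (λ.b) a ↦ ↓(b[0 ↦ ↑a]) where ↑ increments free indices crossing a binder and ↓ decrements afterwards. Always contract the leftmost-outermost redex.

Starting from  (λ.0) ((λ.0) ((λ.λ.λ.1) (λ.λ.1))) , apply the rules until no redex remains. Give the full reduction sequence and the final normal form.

  start: (λ.0) ((λ.0) ((λ.λ.λ.1) (λ.λ.1)))
  [1] (λ.0) ((λ.λ.λ.1) (λ.λ.1))
  [2] (λ.λ.λ.1) (λ.λ.1)
  [3] λ.λ.1

Answer: normal form = λ.λ.1  (in 3 steps)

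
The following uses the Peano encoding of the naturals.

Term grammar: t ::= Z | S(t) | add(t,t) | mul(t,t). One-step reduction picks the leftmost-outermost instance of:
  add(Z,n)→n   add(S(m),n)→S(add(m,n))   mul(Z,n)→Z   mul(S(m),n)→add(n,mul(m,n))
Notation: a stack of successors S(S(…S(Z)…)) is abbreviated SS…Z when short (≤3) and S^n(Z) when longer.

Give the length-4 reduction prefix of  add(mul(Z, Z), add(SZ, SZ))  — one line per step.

Answer: after 4 steps: SSZ

Derivation:
  start: add(mul(Z, Z), add(SZ, SZ))
  →1  add(Z, add(SZ, SZ))
  →2  add(SZ, SZ)
  →3  S(add(Z, SZ))
  →4  SSZ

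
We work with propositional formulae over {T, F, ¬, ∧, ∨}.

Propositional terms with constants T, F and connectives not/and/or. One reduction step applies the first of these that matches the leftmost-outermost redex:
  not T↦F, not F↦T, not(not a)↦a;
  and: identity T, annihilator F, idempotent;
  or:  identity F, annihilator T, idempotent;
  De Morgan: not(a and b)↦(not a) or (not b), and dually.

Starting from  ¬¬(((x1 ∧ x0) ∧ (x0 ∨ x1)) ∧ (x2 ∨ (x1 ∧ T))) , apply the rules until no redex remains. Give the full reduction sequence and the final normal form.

Answer: normal form = ((x1 ∧ x0) ∧ (x0 ∨ x1)) ∧ (x2 ∨ x1)  (in 2 steps)

Working:
  start: ¬¬(((x1 ∧ x0) ∧ (x0 ∨ x1)) ∧ (x2 ∨ (x1 ∧ T)))
  →1  ((x1 ∧ x0) ∧ (x0 ∨ x1)) ∧ (x2 ∨ (x1 ∧ T))
  →2  ((x1 ∧ x0) ∧ (x0 ∨ x1)) ∧ (x2 ∨ x1)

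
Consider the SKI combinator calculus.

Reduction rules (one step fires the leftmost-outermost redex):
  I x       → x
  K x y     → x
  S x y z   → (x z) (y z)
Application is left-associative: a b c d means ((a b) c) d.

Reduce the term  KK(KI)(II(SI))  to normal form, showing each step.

Answer: normal form = K(SI)  (in 3 steps)

Working:
  start: KK(KI)(II(SI))
  →1  K(II(SI))
  →2  K(I(SI))
  →3  K(SI)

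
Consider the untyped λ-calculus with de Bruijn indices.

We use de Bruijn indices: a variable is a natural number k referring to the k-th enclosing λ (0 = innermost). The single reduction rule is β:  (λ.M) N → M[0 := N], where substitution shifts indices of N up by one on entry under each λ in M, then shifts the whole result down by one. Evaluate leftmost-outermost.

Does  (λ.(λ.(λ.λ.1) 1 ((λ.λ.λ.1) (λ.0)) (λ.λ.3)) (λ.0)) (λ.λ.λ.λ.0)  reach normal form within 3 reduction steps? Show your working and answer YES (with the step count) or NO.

Answer: NO — after 3 steps the term is (λ.λ.λ.λ.λ.0) ((λ.λ.λ.1) (λ.0)) (λ.λ.λ.λ.λ.λ.0), not yet normal

Reduction:
  start: (λ.(λ.(λ.λ.1) 1 ((λ.λ.λ.1) (λ.0)) (λ.λ.3)) (λ.0)) (λ.λ.λ.λ.0)
  →1  (λ.(λ.λ.1) (λ.λ.λ.λ.0) ((λ.λ.λ.1) (λ.0)) (λ.λ.λ.λ.λ.λ.0)) (λ.0)
  →2  (λ.λ.1) (λ.λ.λ.λ.0) ((λ.λ.λ.1) (λ.0)) (λ.λ.λ.λ.λ.λ.0)
  →3  (λ.λ.λ.λ.λ.0) ((λ.λ.λ.1) (λ.0)) (λ.λ.λ.λ.λ.λ.0)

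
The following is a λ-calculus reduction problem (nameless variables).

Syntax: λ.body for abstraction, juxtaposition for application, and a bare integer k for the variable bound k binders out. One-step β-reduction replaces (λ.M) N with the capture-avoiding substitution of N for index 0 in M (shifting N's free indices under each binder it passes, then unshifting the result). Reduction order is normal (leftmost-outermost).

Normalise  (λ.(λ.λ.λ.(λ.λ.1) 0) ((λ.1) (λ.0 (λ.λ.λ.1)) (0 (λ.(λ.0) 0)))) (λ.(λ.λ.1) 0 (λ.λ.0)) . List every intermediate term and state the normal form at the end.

Answer: normal form = λ.λ.λ.1  (in 3 steps)

Working:
  start: (λ.(λ.λ.λ.(λ.λ.1) 0) ((λ.1) (λ.0 (λ.λ.λ.1)) (0 (λ.(λ.0) 0)))) (λ.(λ.λ.1) 0 (λ.λ.0))
  [1] (λ.λ.λ.(λ.λ.1) 0) ((λ.λ.(λ.λ.1) 0 (λ.λ.0)) (λ.0 (λ.λ.λ.1)) ((λ.(λ.λ.1) 0 (λ.λ.0)) (λ.(λ.0) 0)))
  [2] λ.λ.(λ.λ.1) 0
  [3] λ.λ.λ.1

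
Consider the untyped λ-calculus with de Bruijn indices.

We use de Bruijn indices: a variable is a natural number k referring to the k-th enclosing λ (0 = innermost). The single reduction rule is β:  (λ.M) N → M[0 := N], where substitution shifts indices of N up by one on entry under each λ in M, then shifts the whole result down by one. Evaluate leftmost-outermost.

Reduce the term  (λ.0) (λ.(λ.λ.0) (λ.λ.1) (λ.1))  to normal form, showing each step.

Answer: normal form = λ.λ.1  (in 3 steps)

Derivation:
  start: (λ.0) (λ.(λ.λ.0) (λ.λ.1) (λ.1))
  →1  λ.(λ.λ.0) (λ.λ.1) (λ.1)
  →2  λ.(λ.0) (λ.1)
  →3  λ.λ.1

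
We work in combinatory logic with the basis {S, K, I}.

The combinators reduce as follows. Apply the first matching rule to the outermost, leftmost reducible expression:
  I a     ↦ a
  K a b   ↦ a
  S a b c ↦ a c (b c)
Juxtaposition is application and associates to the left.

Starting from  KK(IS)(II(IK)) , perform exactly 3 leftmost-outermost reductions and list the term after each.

Answer: after 3 steps: K(IK)

Working:
  start: KK(IS)(II(IK))
  →1  K(II(IK))
  →2  K(I(IK))
  →3  K(IK)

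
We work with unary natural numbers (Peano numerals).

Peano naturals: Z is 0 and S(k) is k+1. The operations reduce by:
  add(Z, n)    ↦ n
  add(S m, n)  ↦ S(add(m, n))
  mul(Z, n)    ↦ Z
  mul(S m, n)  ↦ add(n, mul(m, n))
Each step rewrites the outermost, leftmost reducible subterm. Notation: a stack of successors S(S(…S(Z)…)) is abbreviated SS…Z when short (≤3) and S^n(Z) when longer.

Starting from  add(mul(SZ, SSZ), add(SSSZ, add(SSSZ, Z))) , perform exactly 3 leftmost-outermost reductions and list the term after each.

Answer: after 3 steps: S(add(add(SZ, mul(Z, SSZ)), add(SSSZ, add(SSSZ, Z))))

Derivation:
  start: add(mul(SZ, SSZ), add(SSSZ, add(SSSZ, Z)))
  step 1: add(add(SSZ, mul(Z, SSZ)), add(SSSZ, add(SSSZ, Z)))
  step 2: add(S(add(SZ, mul(Z, SSZ))), add(SSSZ, add(SSSZ, Z)))
  step 3: S(add(add(SZ, mul(Z, SSZ)), add(SSSZ, add(SSSZ, Z))))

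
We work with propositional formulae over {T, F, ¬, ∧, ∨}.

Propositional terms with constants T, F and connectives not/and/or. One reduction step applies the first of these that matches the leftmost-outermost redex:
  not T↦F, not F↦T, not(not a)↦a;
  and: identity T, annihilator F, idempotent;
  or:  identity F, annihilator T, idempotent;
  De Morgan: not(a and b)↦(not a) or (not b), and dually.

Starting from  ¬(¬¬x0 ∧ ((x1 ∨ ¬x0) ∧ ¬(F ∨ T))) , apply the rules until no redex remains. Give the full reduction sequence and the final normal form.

Answer: normal form = T  (in 9 steps)

Reduction:
  start: ¬(¬¬x0 ∧ ((x1 ∨ ¬x0) ∧ ¬(F ∨ T)))
  step 1: ¬¬¬x0 ∨ ¬((x1 ∨ ¬x0) ∧ ¬(F ∨ T))
  step 2: ¬x0 ∨ ¬((x1 ∨ ¬x0) ∧ ¬(F ∨ T))
  step 3: ¬x0 ∨ (¬(x1 ∨ ¬x0) ∨ ¬¬(F ∨ T))
  step 4: ¬x0 ∨ ((¬x1 ∧ ¬¬x0) ∨ ¬¬(F ∨ T))
  step 5: ¬x0 ∨ ((¬x1 ∧ x0) ∨ ¬¬(F ∨ T))
  step 6: ¬x0 ∨ ((¬x1 ∧ x0) ∨ (F ∨ T))
  step 7: ¬x0 ∨ ((¬x1 ∧ x0) ∨ T)
  step 8: ¬x0 ∨ T
  step 9: T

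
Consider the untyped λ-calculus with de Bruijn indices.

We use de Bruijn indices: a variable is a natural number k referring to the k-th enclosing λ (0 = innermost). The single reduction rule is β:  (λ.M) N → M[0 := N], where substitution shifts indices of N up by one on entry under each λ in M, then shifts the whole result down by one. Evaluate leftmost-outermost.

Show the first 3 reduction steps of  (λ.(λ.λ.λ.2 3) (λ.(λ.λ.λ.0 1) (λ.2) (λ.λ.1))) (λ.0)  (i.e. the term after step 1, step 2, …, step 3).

  start: (λ.(λ.λ.λ.2 3) (λ.(λ.λ.λ.0 1) (λ.2) (λ.λ.1))) (λ.0)
  [1] (λ.λ.λ.2 (λ.0)) (λ.(λ.λ.λ.0 1) (λ.λ.0) (λ.λ.1))
  [2] λ.λ.(λ.(λ.λ.λ.0 1) (λ.λ.0) (λ.λ.1)) (λ.0)
  [3] λ.λ.(λ.λ.λ.0 1) (λ.λ.0) (λ.λ.1)

Answer: after 3 steps: λ.λ.(λ.λ.λ.0 1) (λ.λ.0) (λ.λ.1)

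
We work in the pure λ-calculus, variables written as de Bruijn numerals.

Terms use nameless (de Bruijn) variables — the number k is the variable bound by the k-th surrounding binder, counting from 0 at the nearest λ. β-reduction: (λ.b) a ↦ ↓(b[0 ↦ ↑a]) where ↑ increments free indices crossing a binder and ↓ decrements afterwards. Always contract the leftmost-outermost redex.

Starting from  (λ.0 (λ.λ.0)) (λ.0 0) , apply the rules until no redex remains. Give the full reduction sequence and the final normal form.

Answer: normal form = λ.0  (in 3 steps)

Working:
  start: (λ.0 (λ.λ.0)) (λ.0 0)
  step 1: (λ.0 0) (λ.λ.0)
  step 2: (λ.λ.0) (λ.λ.0)
  step 3: λ.0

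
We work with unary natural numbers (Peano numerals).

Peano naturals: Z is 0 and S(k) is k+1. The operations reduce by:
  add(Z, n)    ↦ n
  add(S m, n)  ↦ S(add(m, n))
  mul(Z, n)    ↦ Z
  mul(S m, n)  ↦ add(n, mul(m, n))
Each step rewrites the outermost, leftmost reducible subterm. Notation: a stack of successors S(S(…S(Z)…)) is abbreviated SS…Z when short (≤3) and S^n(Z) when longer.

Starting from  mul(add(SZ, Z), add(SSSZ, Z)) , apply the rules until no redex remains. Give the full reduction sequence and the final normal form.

Answer: normal form = SSSZ  (in 12 steps)

Working:
  start: mul(add(SZ, Z), add(SSSZ, Z))
  [1] mul(S(add(Z, Z)), add(SSSZ, Z))
  [2] add(add(SSSZ, Z), mul(add(Z, Z), add(SSSZ, Z)))
  [3] add(S(add(SSZ, Z)), mul(add(Z, Z), add(SSSZ, Z)))
  [4] S(add(add(SSZ, Z), mul(add(Z, Z), add(SSSZ, Z))))
  [5] S(add(S(add(SZ, Z)), mul(add(Z, Z), add(SSSZ, Z))))
  [6] S(S(add(add(SZ, Z), mul(add(Z, Z), add(SSSZ, Z)))))
  [7] S(S(add(S(add(Z, Z)), mul(add(Z, Z), add(SSSZ, Z)))))
  [8] S(S(S(add(add(Z, Z), mul(add(Z, Z), add(SSSZ, Z))))))
  [9] S(S(S(add(Z, mul(add(Z, Z), add(SSSZ, Z))))))
  [10] S(S(S(mul(add(Z, Z), add(SSSZ, Z)))))
  [11] S(S(S(mul(Z, add(SSSZ, Z)))))
  [12] SSSZ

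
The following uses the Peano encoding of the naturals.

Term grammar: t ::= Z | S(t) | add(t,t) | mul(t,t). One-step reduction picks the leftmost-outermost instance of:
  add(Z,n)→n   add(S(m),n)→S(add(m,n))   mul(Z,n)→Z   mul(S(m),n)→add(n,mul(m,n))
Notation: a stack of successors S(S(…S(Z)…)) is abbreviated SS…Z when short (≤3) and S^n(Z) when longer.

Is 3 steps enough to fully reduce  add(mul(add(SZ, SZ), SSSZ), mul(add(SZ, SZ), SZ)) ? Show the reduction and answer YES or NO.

  start: add(mul(add(SZ, SZ), SSSZ), mul(add(SZ, SZ), SZ))
  [1] add(mul(S(add(Z, SZ)), SSSZ), mul(add(SZ, SZ), SZ))
  [2] add(add(SSSZ, mul(add(Z, SZ), SSSZ)), mul(add(SZ, SZ), SZ))
  [3] add(S(add(SSZ, mul(add(Z, SZ), SSSZ))), mul(add(SZ, SZ), SZ))

Answer: NO — after 3 steps the term is add(S(add(SSZ, mul(add(Z, SZ), SSSZ))), mul(add(SZ, SZ), SZ)), not yet normal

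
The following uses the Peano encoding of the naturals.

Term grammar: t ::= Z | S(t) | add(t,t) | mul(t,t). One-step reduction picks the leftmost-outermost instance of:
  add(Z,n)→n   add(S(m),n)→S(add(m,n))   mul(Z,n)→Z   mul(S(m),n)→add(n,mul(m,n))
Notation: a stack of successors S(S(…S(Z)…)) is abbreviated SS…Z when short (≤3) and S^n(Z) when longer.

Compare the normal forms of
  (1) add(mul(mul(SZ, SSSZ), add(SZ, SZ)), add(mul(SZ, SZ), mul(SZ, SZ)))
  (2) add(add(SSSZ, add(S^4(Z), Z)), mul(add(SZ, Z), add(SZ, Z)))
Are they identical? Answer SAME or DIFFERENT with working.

Answer: SAME — A ⇓ S^8(Z), B ⇓ S^8(Z)

Working:
Term A:
  start: add(mul(mul(SZ, SSSZ), add(SZ, SZ)), add(mul(SZ, SZ), mul(SZ, SZ)))
  step 1: add(mul(add(SSSZ, mul(Z, SSSZ)), add(SZ, SZ)), add(mul(SZ, SZ), mul(SZ, SZ)))
  step 2: add(mul(S(add(SSZ, mul(Z, SSSZ))), add(SZ, SZ)), add(mul(SZ, SZ), mul(SZ, SZ)))
  step 3: add(add(add(SZ, SZ), mul(add(SSZ, mul(Z, SSSZ)), add(SZ, SZ))), add(mul(SZ, SZ), mul(SZ, SZ)))
  step 4: add(add(S(add(Z, SZ)), mul(add(SSZ, mul(Z, SSSZ)), add(SZ, SZ))), add(mul(SZ, SZ), mul(SZ, SZ)))
  step 5: add(S(add(add(Z, SZ), mul(add(SSZ, mul(Z, SSSZ)), add(SZ, SZ)))), add(mul(SZ, SZ), mul(SZ, SZ)))
  step 6: S(add(add(add(Z, SZ), mul(add(SSZ, mul(Z, SSSZ)), add(SZ, SZ))), add(mul(SZ, SZ), mul(SZ, SZ))))
  step 7: S(add(add(SZ, mul(add(SSZ, mul(Z, SSSZ)), add(SZ, SZ))), add(mul(SZ, SZ), mul(SZ, SZ))))
  step 8: S(add(S(add(Z, mul(add(SSZ, mul(Z, SSSZ)), add(SZ, SZ)))), add(mul(SZ, SZ), mul(SZ, SZ))))
  step 9: S(S(add(add(Z, mul(add(SSZ, mul(Z, SSSZ)), add(SZ, SZ))), add(mul(SZ, SZ), mul(SZ, SZ)))))
  step 10: S(S(add(mul(add(SSZ, mul(Z, SSSZ)), add(SZ, SZ)), add(mul(SZ, SZ), mul(SZ, SZ)))))
  step 11: S(S(add(mul(S(add(SZ, mul(Z, SSSZ))), add(SZ, SZ)), add(mul(SZ, SZ), mul(SZ, SZ)))))
  step 12: S(S(add(add(add(SZ, SZ), mul(add(SZ, mul(Z, SSSZ)), add(SZ, SZ))), add(mul(SZ, SZ), mul(SZ, SZ)))))
  step 13: S(S(add(add(S(add(Z, SZ)), mul(add(SZ, mul(Z, SSSZ)), add(SZ, SZ))), add(mul(SZ, SZ), mul(SZ, SZ)))))
  step 14: S(S(add(S(add(add(Z, SZ), mul(add(SZ, mul(Z, SSSZ)), add(SZ, SZ)))), add(mul(SZ, SZ), mul(SZ, SZ)))))
  step 15: S(S(S(add(add(add(Z, SZ), mul(add(SZ, mul(Z, SSSZ)), add(SZ, SZ))), add(mul(SZ, SZ), mul(SZ, SZ))))))
  step 16: S(S(S(add(add(SZ, mul(add(SZ, mul(Z, SSSZ)), add(SZ, SZ))), add(mul(SZ, SZ), mul(SZ, SZ))))))
  step 17: S(S(S(add(S(add(Z, mul(add(SZ, mul(Z, SSSZ)), add(SZ, SZ)))), add(mul(SZ, SZ), mul(SZ, SZ))))))
  step 18: S(S(S(S(add(add(Z, mul(add(SZ, mul(Z, SSSZ)), add(SZ, SZ))), add(mul(SZ, SZ), mul(SZ, SZ)))))))
  step 19: S(S(S(S(add(mul(add(SZ, mul(Z, SSSZ)), add(SZ, SZ)), add(mul(SZ, SZ), mul(SZ, SZ)))))))
  step 20: S(S(S(S(add(mul(S(add(Z, mul(Z, SSSZ))), add(SZ, SZ)), add(mul(SZ, SZ), mul(SZ, SZ)))))))
  step 21: S(S(S(S(add(add(add(SZ, SZ), mul(add(Z, mul(Z, SSSZ)), add(SZ, SZ))), add(mul(SZ, SZ), mul(SZ, SZ)))))))
  step 22: S(S(S(S(add(add(S(add(Z, SZ)), mul(add(Z, mul(Z, SSSZ)), add(SZ, SZ))), add(mul(SZ, SZ), mul(SZ, SZ)))))))
  step 23: S(S(S(S(add(S(add(add(Z, SZ), mul(add(Z, mul(Z, SSSZ)), add(SZ, SZ)))), add(mul(SZ, SZ), mul(SZ, SZ)))))))
  step 24: S(S(S(S(S(add(add(add(Z, SZ), mul(add(Z, mul(Z, SSSZ)), add(SZ, SZ))), add(mul(SZ, SZ), mul(SZ, SZ))))))))
  step 25: S(S(S(S(S(add(add(SZ, mul(add(Z, mul(Z, SSSZ)), add(SZ, SZ))), add(mul(SZ, SZ), mul(SZ, SZ))))))))
  step 26: S(S(S(S(S(add(S(add(Z, mul(add(Z, mul(Z, SSSZ)), add(SZ, SZ)))), add(mul(SZ, SZ), mul(SZ, SZ))))))))
  step 27: S(S(S(S(S(S(add(add(Z, mul(add(Z, mul(Z, SSSZ)), add(SZ, SZ))), add(mul(SZ, SZ), mul(SZ, SZ)))))))))
  step 28: S(S(S(S(S(S(add(mul(add(Z, mul(Z, SSSZ)), add(SZ, SZ)), add(mul(SZ, SZ), mul(SZ, SZ)))))))))
  step 29: S(S(S(S(S(S(add(mul(mul(Z, SSSZ), add(SZ, SZ)), add(mul(SZ, SZ), mul(SZ, SZ)))))))))
  step 30: S(S(S(S(S(S(add(mul(Z, add(SZ, SZ)), add(mul(SZ, SZ), mul(SZ, SZ)))))))))
  step 31: S(S(S(S(S(S(add(Z, add(mul(SZ, SZ), mul(SZ, SZ)))))))))
  step 32: S(S(S(S(S(S(add(mul(SZ, SZ), mul(SZ, SZ))))))))
  step 33: S(S(S(S(S(S(add(add(SZ, mul(Z, SZ)), mul(SZ, SZ))))))))
  step 34: S(S(S(S(S(S(add(S(add(Z, mul(Z, SZ))), mul(SZ, SZ))))))))
  step 35: S(S(S(S(S(S(S(add(add(Z, mul(Z, SZ)), mul(SZ, SZ)))))))))
  step 36: S(S(S(S(S(S(S(add(mul(Z, SZ), mul(SZ, SZ)))))))))
  step 37: S(S(S(S(S(S(S(add(Z, mul(SZ, SZ)))))))))
  step 38: S(S(S(S(S(S(S(mul(SZ, SZ))))))))
  step 39: S(S(S(S(S(S(S(add(SZ, mul(Z, SZ)))))))))
  step 40: S(S(S(S(S(S(S(S(add(Z, mul(Z, SZ))))))))))
  step 41: S(S(S(S(S(S(S(S(mul(Z, SZ)))))))))
  step 42: S^8(Z)

Term B:
  start: add(add(SSSZ, add(S^4(Z), Z)), mul(add(SZ, Z), add(SZ, Z)))
  step 1: add(S(add(SSZ, add(S^4(Z), Z))), mul(add(SZ, Z), add(SZ, Z)))
  step 2: S(add(add(SSZ, add(S^4(Z), Z)), mul(add(SZ, Z), add(SZ, Z))))
  step 3: S(add(S(add(SZ, add(S^4(Z), Z))), mul(add(SZ, Z), add(SZ, Z))))
  step 4: S(S(add(add(SZ, add(S^4(Z), Z)), mul(add(SZ, Z), add(SZ, Z)))))
  step 5: S(S(add(S(add(Z, add(S^4(Z), Z))), mul(add(SZ, Z), add(SZ, Z)))))
  step 6: S(S(S(add(add(Z, add(S^4(Z), Z)), mul(add(SZ, Z), add(SZ, Z))))))
  step 7: S(S(S(add(add(S^4(Z), Z), mul(add(SZ, Z), add(SZ, Z))))))
  step 8: S(S(S(add(S(add(SSSZ, Z)), mul(add(SZ, Z), add(SZ, Z))))))
  step 9: S(S(S(S(add(add(SSSZ, Z), mul(add(SZ, Z), add(SZ, Z)))))))
  step 10: S(S(S(S(add(S(add(SSZ, Z)), mul(add(SZ, Z), add(SZ, Z)))))))
  step 11: S(S(S(S(S(add(add(SSZ, Z), mul(add(SZ, Z), add(SZ, Z))))))))
  step 12: S(S(S(S(S(add(S(add(SZ, Z)), mul(add(SZ, Z), add(SZ, Z))))))))
  step 13: S(S(S(S(S(S(add(add(SZ, Z), mul(add(SZ, Z), add(SZ, Z)))))))))
  step 14: S(S(S(S(S(S(add(S(add(Z, Z)), mul(add(SZ, Z), add(SZ, Z)))))))))
  step 15: S(S(S(S(S(S(S(add(add(Z, Z), mul(add(SZ, Z), add(SZ, Z))))))))))
  step 16: S(S(S(S(S(S(S(add(Z, mul(add(SZ, Z), add(SZ, Z))))))))))
  step 17: S(S(S(S(S(S(S(mul(add(SZ, Z), add(SZ, Z)))))))))
  step 18: S(S(S(S(S(S(S(mul(S(add(Z, Z)), add(SZ, Z)))))))))
  step 19: S(S(S(S(S(S(S(add(add(SZ, Z), mul(add(Z, Z), add(SZ, Z))))))))))
  step 20: S(S(S(S(S(S(S(add(S(add(Z, Z)), mul(add(Z, Z), add(SZ, Z))))))))))
  step 21: S(S(S(S(S(S(S(S(add(add(Z, Z), mul(add(Z, Z), add(SZ, Z)))))))))))
  step 22: S(S(S(S(S(S(S(S(add(Z, mul(add(Z, Z), add(SZ, Z)))))))))))
  step 23: S(S(S(S(S(S(S(S(mul(add(Z, Z), add(SZ, Z))))))))))
  step 24: S(S(S(S(S(S(S(S(mul(Z, add(SZ, Z))))))))))
  step 25: S^8(Z)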